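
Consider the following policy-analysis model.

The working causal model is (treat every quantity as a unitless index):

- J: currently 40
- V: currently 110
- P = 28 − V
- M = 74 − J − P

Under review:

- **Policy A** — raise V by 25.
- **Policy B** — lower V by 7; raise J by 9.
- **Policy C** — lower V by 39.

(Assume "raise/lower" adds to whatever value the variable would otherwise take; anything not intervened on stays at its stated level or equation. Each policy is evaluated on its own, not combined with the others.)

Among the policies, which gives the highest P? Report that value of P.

-43

Policy A (V + 25):
  V = 110 + 25 = 135
  P = 28 − 135 = -107
Policy B (V − 7, J + 9):
  V = 110 − 7 = 103
  P = 28 − 103 = -75
Policy C (V − 39):
  V = 110 − 39 = 71
  P = 28 − 71 = -43
Comparing — Policy A: P=-107, Policy B: P=-75, Policy C: P=-43. Highest is -43 (Policy C).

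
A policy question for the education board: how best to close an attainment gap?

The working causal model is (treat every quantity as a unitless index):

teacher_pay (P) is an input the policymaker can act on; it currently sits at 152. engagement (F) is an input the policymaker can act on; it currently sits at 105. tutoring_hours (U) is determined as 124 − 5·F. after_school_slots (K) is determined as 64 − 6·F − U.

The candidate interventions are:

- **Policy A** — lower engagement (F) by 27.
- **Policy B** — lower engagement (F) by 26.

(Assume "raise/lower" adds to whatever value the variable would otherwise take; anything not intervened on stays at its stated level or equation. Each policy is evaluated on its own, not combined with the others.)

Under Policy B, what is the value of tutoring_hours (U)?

Policy B (F − 26):
  F = 105 − 26 = 79
  U = 124 − 5·79 = -271

-271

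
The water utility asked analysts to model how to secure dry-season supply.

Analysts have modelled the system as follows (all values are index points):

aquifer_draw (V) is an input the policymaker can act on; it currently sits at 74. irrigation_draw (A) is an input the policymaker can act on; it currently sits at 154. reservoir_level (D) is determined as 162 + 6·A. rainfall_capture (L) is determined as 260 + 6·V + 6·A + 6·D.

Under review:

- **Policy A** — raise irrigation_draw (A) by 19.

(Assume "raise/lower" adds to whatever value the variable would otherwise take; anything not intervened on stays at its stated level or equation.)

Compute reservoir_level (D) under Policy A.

1200

Policy A (A + 19):
  A = 154 + 19 = 173
  D = 162 + 6·173 = 1200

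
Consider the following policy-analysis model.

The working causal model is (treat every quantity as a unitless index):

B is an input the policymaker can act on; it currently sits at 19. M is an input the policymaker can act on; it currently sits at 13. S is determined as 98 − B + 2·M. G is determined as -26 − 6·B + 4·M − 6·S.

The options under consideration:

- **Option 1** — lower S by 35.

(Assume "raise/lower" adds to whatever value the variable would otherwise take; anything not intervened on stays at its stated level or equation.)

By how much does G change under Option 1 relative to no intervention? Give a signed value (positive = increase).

210

Baseline:
  B = 19
  M = 13
  S = 98 − 19 + 2·13 = 105
  G = -26 − 6·19 + 4·13 − 6·105 = -718
Option 1 (S − 35):
  B = 19
  M = 13
  S = 98 − 19 + 2·13 (−35 from intervention) = 70
  G = -26 − 6·19 + 4·13 − 6·70 = -508
Change in G: -508 − (-718) = 210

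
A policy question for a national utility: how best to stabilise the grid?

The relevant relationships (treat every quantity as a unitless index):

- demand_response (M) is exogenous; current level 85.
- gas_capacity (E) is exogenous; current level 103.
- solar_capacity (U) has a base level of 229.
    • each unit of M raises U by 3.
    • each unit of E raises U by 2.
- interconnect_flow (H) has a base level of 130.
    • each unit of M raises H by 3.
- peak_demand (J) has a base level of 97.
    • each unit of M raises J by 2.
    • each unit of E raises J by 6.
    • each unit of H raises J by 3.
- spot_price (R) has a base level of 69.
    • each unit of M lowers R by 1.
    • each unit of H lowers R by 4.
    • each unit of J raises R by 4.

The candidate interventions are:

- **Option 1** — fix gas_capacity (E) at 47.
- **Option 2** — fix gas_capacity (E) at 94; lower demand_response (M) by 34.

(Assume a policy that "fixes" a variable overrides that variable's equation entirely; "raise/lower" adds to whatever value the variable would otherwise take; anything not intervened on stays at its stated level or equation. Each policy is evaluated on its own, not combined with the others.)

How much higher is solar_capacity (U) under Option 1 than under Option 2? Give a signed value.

Option 1 (E := 47):
  M = 85
  E = 47
  U = 229 + 3·85 + 2·47 = 578
Option 2 (E := 94, M − 34):
  M = 85 − 34 = 51
  E = 94
  U = 229 + 3·51 + 2·94 = 570
U: 578 − 570 = 8

8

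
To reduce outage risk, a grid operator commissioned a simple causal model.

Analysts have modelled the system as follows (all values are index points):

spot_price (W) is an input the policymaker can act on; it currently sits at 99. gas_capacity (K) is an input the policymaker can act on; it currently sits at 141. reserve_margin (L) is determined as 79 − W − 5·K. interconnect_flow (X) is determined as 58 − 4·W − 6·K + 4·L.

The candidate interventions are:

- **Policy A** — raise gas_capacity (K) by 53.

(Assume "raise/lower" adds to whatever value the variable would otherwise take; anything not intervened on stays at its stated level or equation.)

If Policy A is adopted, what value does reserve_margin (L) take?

Policy A (K + 53):
  W = 99
  K = 141 + 53 = 194
  L = 79 − 99 − 5·194 = -990

-990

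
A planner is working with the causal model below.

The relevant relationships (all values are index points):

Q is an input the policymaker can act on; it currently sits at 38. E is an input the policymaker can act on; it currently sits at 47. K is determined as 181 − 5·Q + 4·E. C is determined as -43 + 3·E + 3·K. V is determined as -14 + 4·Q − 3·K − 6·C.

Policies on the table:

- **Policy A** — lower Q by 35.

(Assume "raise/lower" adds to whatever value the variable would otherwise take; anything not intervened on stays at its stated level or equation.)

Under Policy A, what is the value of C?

Policy A (Q − 35):
  Q = 38 − 35 = 3
  E = 47
  K = 181 − 5·3 + 4·47 = 354
  C = -43 + 3·47 + 3·354 = 1160

1160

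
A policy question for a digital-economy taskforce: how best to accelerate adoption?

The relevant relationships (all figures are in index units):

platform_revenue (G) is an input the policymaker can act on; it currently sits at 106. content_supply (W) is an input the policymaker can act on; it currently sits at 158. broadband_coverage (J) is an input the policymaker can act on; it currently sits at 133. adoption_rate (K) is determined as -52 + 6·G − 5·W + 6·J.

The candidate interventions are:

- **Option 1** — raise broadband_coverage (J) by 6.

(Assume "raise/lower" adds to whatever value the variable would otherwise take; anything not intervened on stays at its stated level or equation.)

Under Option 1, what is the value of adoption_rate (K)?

Option 1 (J + 6):
  G = 106
  W = 158
  J = 133 + 6 = 139
  K = -52 + 6·106 − 5·158 + 6·139 = 628

628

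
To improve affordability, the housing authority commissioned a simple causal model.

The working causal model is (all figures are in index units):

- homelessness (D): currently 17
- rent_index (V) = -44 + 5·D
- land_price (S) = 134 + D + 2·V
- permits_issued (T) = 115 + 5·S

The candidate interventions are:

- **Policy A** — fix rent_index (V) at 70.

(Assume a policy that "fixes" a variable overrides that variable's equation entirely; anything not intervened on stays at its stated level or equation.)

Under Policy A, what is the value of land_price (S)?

Policy A (V := 70):
  D = 17
  V = 70
  S = 134 + 17 + 2·70 = 291

291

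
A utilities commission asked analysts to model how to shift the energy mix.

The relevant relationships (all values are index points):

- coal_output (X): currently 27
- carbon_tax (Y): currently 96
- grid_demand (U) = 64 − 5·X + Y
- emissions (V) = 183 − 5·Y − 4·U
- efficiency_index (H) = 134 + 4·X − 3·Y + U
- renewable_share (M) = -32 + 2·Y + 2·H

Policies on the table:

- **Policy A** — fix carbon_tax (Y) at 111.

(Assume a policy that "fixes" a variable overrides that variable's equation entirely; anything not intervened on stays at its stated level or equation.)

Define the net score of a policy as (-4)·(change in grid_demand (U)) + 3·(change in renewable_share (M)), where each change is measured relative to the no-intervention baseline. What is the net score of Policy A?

-150

Baseline:
  X = 27
  Y = 96
  U = 64 − 5·27 + 96 = 25
  H = 134 + 4·27 − 3·96 + 25 = -21
  M = -32 + 2·96 + 2·(-21) = 118
Policy A (Y := 111):
  X = 27
  Y = 111
  U = 64 − 5·27 + 111 = 40
  H = 134 + 4·27 − 3·111 + 40 = -51
  M = -32 + 2·111 + 2·(-51) = 88
ΔU = 40 − 25 = 15; ΔM = 88 − 118 = -30
Score = (-4)·15 + 3·(-30) = -150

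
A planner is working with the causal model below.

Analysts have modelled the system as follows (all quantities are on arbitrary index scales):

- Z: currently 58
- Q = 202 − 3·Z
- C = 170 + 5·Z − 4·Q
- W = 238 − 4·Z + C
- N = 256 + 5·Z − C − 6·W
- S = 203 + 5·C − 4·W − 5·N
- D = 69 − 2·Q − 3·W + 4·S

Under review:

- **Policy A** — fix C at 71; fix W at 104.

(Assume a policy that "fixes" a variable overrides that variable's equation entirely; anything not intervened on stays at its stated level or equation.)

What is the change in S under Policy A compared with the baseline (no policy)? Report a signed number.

-9270

Baseline:
  Z = 58
  Q = 202 − 3·58 = 28
  C = 170 + 5·58 − 4·28 = 348
  W = 238 − 4·58 + 348 = 354
  N = 256 + 5·58 − 348 − 6·354 = -1926
  S = 203 + 5·348 − 4·354 − 5·(-1926) = 10157
Policy A (C := 71, W := 104):
  Z = 58
  Q = 202 − 3·58 = 28
  C = 71
  W = 104
  N = 256 + 5·58 − 71 − 6·104 = -149
  S = 203 + 5·71 − 4·104 − 5·(-149) = 887
Change in S: 887 − 10157 = -9270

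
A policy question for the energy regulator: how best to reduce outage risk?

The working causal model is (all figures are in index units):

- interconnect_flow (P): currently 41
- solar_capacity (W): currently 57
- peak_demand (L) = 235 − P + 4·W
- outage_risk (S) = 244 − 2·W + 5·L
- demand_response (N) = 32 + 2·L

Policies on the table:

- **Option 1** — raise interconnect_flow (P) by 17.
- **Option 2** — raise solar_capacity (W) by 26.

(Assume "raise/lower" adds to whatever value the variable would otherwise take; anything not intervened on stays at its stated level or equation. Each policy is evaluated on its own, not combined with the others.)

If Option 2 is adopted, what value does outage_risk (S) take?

Option 2 (W + 26):
  P = 41
  W = 57 + 26 = 83
  L = 235 − 41 + 4·83 = 526
  S = 244 − 2·83 + 5·526 = 2708

2708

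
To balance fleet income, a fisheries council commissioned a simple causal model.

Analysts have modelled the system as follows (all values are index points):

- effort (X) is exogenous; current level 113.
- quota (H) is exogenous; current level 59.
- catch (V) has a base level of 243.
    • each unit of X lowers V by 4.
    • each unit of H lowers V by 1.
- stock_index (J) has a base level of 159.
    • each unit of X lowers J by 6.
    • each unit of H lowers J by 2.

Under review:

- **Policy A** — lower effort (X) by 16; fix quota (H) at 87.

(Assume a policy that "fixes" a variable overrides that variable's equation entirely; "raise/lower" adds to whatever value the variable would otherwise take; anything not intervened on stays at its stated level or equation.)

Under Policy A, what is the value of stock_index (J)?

-597

Policy A (X − 16, H := 87):
  X = 113 − 16 = 97
  H = 87
  J = 159 − 6·97 − 2·87 = -597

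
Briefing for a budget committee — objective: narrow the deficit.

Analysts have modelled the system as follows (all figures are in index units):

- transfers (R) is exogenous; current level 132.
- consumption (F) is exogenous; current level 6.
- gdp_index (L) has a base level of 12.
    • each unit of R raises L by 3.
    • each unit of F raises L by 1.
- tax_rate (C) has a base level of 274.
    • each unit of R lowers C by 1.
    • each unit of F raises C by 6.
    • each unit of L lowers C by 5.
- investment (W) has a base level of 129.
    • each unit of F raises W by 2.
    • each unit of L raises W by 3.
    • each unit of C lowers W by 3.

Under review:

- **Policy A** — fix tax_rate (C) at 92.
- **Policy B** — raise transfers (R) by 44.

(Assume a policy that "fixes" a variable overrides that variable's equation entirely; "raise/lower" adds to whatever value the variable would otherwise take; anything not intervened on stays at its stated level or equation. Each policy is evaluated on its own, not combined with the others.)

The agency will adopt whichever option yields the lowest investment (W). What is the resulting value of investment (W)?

1107

Policy A (C := 92):
  R = 132
  F = 6
  L = 12 + 3·132 + 6 = 414
  C = 92
  W = 129 + 2·6 + 3·414 − 3·92 = 1107
Policy B (R + 44):
  R = 132 + 44 = 176
  F = 6
  L = 12 + 3·176 + 6 = 546
  C = 274 − 176 + 6·6 − 5·546 = -2596
  W = 129 + 2·6 + 3·546 − 3·(-2596) = 9567
Comparing — Policy A: W=1107, Policy B: W=9567. Lowest is 1107 (Policy A).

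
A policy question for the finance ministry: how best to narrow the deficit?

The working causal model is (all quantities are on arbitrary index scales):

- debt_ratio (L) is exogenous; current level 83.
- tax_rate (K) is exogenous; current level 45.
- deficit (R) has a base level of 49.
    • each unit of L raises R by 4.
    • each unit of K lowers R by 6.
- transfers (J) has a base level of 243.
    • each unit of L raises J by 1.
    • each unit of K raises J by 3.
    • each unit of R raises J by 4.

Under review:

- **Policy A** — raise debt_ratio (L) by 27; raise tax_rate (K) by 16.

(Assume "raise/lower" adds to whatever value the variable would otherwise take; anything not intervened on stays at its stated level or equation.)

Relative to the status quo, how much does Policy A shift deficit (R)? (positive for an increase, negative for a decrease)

Baseline:
  L = 83
  K = 45
  R = 49 + 4·83 − 6·45 = 111
Policy A (L + 27, K + 16):
  L = 83 + 27 = 110
  K = 45 + 16 = 61
  R = 49 + 4·110 − 6·61 = 123
Change in R: 123 − 111 = 12

12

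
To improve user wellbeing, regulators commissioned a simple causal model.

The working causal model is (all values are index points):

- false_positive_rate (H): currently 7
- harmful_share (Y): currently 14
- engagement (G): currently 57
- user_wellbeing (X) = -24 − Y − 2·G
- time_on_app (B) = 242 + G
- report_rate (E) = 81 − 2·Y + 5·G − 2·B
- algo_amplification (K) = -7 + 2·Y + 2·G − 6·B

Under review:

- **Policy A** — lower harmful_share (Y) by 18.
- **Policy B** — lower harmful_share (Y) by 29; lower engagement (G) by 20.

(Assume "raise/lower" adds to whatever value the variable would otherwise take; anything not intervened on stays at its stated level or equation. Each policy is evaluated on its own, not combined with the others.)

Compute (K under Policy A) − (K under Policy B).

Policy A (Y − 18):
  Y = 14 − 18 = -4
  G = 57
  B = 242 + 57 = 299
  K = -7 + 2·(-4) + 2·57 − 6·299 = -1695
Policy B (Y − 29, G − 20):
  Y = 14 − 29 = -15
  G = 57 − 20 = 37
  B = 242 + 37 = 279
  K = -7 + 2·(-15) + 2·37 − 6·279 = -1637
K: -1695 − (-1637) = -58

-58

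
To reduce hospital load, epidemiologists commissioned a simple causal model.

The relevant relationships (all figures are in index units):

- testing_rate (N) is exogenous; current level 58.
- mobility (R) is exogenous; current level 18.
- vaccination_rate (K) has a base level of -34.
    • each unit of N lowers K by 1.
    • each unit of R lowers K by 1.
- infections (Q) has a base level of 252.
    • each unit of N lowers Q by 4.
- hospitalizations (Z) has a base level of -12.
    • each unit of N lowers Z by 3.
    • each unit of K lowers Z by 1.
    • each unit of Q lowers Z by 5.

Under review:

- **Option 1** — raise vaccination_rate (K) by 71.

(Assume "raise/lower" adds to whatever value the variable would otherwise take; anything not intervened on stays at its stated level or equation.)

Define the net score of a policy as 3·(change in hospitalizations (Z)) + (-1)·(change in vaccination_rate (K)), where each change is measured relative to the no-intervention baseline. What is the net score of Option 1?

-284

Baseline:
  N = 58
  R = 18
  K = -34 − 58 − 18 = -110
  Q = 252 − 4·58 = 20
  Z = -12 − 3·58 − (-110) − 5·20 = -176
Option 1 (K + 71):
  N = 58
  R = 18
  K = -34 − 58 − 18 (+71 from intervention) = -39
  Q = 252 − 4·58 = 20
  Z = -12 − 3·58 − (-39) − 5·20 = -247
ΔZ = -247 − (-176) = -71; ΔK = -39 − (-110) = 71
Score = 3·(-71) + (-1)·71 = -284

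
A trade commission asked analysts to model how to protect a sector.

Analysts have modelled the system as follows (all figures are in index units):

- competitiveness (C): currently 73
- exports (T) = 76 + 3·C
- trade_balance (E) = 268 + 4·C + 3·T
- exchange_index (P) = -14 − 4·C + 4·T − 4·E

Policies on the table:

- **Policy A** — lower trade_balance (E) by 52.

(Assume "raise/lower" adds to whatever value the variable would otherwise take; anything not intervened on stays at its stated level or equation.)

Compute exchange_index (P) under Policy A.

-4698

Policy A (E − 52):
  C = 73
  T = 76 + 3·73 = 295
  E = 268 + 4·73 + 3·295 (−52 from intervention) = 1393
  P = -14 − 4·73 + 4·295 − 4·1393 = -4698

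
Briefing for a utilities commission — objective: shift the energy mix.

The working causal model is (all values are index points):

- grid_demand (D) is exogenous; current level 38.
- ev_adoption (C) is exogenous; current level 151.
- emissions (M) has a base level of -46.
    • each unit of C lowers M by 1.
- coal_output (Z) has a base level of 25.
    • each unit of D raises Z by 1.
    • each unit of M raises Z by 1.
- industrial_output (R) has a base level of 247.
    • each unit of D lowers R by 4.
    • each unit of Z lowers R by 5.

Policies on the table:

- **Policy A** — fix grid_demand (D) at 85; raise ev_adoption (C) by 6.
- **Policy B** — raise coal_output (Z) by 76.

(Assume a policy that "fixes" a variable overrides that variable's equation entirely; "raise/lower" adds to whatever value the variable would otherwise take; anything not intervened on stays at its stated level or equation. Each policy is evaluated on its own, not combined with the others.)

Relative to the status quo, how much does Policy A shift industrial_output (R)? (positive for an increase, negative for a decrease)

Baseline:
  D = 38
  C = 151
  M = -46 − 151 = -197
  Z = 25 + 38 + (-197) = -134
  R = 247 − 4·38 − 5·(-134) = 765
Policy A (D := 85, C + 6):
  D = 85
  C = 151 + 6 = 157
  M = -46 − 157 = -203
  Z = 25 + 85 + (-203) = -93
  R = 247 − 4·85 − 5·(-93) = 372
Change in R: 372 − 765 = -393

-393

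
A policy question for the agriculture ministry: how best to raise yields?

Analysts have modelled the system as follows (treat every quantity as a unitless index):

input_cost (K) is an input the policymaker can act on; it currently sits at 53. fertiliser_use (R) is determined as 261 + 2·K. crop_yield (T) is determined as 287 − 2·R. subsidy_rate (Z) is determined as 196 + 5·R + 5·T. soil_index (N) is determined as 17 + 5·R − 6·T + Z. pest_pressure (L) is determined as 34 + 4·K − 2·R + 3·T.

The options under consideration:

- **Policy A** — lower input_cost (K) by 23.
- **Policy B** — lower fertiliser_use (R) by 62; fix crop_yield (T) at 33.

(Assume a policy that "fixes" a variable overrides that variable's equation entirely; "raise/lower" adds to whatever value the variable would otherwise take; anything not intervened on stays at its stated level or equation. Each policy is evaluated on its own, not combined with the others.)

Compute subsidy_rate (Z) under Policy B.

1886

Policy B (R − 62, T := 33):
  K = 53
  R = 261 + 2·53 (−62 from intervention) = 305
  T = 33
  Z = 196 + 5·305 + 5·33 = 1886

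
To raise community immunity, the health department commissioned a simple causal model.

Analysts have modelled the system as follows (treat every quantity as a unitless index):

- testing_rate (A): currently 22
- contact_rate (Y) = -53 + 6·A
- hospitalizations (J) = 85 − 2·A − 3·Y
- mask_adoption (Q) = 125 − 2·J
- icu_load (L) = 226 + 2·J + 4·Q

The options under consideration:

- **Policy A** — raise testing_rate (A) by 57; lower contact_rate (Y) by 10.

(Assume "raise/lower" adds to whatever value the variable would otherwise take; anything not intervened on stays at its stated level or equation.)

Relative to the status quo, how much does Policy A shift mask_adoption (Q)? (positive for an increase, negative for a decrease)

Baseline:
  A = 22
  Y = -53 + 6·22 = 79
  J = 85 − 2·22 − 3·79 = -196
  Q = 125 − 2·(-196) = 517
Policy A (A + 57, Y − 10):
  A = 22 + 57 = 79
  Y = -53 + 6·79 (−10 from intervention) = 411
  J = 85 − 2·79 − 3·411 = -1306
  Q = 125 − 2·(-1306) = 2737
Change in Q: 2737 − 517 = 2220

2220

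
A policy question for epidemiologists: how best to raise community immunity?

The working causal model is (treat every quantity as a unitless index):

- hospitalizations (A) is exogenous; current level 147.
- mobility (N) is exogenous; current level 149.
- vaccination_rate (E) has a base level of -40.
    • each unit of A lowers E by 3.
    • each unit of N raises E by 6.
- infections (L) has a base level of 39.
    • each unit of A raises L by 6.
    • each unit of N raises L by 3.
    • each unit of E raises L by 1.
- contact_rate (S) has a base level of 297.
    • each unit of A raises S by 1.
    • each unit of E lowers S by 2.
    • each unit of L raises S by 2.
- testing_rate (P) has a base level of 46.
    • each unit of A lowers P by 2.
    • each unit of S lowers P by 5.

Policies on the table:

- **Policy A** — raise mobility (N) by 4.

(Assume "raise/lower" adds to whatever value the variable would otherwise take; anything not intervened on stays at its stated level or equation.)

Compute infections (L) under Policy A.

Policy A (N + 4):
  A = 147
  N = 149 + 4 = 153
  E = -40 − 3·147 + 6·153 = 437
  L = 39 + 6·147 + 3·153 + 437 = 1817

1817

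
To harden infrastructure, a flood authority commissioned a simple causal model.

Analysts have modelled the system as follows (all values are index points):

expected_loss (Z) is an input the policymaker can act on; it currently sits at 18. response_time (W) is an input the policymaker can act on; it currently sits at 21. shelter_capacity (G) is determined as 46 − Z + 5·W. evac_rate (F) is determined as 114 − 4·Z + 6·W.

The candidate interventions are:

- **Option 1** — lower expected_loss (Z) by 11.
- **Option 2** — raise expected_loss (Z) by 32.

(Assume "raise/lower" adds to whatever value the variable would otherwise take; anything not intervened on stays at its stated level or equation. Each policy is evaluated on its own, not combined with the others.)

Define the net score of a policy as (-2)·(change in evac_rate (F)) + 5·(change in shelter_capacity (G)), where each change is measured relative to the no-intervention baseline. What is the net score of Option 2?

Baseline:
  Z = 18
  W = 21
  G = 46 − 18 + 5·21 = 133
  F = 114 − 4·18 + 6·21 = 168
Option 2 (Z + 32):
  Z = 18 + 32 = 50
  W = 21
  G = 46 − 50 + 5·21 = 101
  F = 114 − 4·50 + 6·21 = 40
ΔF = 40 − 168 = -128; ΔG = 101 − 133 = -32
Score = (-2)·(-128) + 5·(-32) = 96

96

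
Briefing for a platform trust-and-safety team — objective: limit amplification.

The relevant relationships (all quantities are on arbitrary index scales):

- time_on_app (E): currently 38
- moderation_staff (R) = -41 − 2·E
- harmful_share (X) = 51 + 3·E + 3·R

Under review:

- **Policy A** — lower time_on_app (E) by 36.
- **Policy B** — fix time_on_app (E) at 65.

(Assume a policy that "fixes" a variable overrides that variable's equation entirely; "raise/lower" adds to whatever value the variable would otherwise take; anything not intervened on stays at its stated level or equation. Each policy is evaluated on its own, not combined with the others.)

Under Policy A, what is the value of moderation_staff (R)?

Policy A (E − 36):
  E = 38 − 36 = 2
  R = -41 − 2·2 = -45

-45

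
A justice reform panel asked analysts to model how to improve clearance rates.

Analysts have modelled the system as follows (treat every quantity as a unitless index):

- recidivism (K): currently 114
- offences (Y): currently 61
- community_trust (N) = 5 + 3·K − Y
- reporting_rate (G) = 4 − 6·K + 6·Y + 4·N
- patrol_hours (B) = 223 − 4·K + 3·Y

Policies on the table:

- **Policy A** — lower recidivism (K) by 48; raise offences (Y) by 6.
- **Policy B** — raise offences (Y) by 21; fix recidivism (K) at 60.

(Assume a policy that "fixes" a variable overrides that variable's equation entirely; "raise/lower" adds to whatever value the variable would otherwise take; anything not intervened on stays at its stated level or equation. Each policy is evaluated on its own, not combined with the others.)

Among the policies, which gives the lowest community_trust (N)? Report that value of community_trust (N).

103

Policy A (K − 48, Y + 6):
  K = 114 − 48 = 66
  Y = 61 + 6 = 67
  N = 5 + 3·66 − 67 = 136
Policy B (Y + 21, K := 60):
  K = 60
  Y = 61 + 21 = 82
  N = 5 + 3·60 − 82 = 103
Comparing — Policy A: N=136, Policy B: N=103. Lowest is 103 (Policy B).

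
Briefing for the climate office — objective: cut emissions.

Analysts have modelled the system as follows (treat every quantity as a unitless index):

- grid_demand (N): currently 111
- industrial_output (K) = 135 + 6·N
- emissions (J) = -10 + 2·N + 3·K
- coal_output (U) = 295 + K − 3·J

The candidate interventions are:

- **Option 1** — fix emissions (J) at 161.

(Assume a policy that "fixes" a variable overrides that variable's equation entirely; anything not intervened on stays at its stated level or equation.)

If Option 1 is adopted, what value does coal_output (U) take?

Option 1 (J := 161):
  N = 111
  K = 135 + 6·111 = 801
  J = 161
  U = 295 + 801 − 3·161 = 613

613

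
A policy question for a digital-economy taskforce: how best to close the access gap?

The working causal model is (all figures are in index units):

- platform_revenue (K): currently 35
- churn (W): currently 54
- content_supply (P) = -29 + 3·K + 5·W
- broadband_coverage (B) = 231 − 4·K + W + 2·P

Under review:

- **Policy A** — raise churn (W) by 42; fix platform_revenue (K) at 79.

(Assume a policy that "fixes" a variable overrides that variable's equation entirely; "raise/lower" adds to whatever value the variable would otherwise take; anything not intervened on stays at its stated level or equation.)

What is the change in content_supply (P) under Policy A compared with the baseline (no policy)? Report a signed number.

342

Baseline:
  K = 35
  W = 54
  P = -29 + 3·35 + 5·54 = 346
Policy A (W + 42, K := 79):
  K = 79
  W = 54 + 42 = 96
  P = -29 + 3·79 + 5·96 = 688
Change in P: 688 − 346 = 342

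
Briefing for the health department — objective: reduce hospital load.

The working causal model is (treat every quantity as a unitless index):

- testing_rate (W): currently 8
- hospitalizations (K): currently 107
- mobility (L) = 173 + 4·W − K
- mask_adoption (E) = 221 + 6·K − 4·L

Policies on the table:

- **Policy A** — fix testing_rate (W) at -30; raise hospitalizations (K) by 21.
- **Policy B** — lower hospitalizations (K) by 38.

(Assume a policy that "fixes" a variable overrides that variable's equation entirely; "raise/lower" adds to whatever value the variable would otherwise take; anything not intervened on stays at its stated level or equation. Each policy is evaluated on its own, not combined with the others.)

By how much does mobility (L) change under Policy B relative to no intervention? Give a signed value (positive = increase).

38

Baseline:
  W = 8
  K = 107
  L = 173 + 4·8 − 107 = 98
Policy B (K − 38):
  W = 8
  K = 107 − 38 = 69
  L = 173 + 4·8 − 69 = 136
Change in L: 136 − 98 = 38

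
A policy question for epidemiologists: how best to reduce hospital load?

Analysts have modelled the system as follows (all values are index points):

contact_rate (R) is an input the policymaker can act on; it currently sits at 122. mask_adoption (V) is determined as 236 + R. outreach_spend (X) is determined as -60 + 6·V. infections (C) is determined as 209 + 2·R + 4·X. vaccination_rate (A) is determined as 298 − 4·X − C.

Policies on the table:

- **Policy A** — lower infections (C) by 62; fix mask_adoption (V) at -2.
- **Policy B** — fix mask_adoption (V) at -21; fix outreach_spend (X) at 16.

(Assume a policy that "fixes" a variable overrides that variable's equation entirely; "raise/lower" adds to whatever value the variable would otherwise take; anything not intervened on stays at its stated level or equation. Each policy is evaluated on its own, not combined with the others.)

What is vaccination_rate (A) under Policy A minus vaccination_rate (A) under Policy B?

766

Policy A (C − 62, V := -2):
  R = 122
  V = -2
  X = -60 + 6·(-2) = -72
  C = 209 + 2·122 + 4·(-72) (−62 from intervention) = 103
  A = 298 − 4·(-72) − 103 = 483
Policy B (V := -21, X := 16):
  R = 122
  V = -21
  X = 16
  C = 209 + 2·122 + 4·16 = 517
  A = 298 − 4·16 − 517 = -283
A: 483 − (-283) = 766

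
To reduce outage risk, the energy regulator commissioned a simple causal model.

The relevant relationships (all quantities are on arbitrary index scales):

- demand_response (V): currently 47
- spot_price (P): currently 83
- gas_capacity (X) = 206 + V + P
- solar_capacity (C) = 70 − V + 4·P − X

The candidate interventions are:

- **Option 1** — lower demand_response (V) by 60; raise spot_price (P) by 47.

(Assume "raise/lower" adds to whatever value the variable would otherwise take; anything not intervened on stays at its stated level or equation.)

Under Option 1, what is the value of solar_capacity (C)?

Option 1 (V − 60, P + 47):
  V = 47 − 60 = -13
  P = 83 + 47 = 130
  X = 206 + (-13) + 130 = 323
  C = 70 − (-13) + 4·130 − 323 = 280

280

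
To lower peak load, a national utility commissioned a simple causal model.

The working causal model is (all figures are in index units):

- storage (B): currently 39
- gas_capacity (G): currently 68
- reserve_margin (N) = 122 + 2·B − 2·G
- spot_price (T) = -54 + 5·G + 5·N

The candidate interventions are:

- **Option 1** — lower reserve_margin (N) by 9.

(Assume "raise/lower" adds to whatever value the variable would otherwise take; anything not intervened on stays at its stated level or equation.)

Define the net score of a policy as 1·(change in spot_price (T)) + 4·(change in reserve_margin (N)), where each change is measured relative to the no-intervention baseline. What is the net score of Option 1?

Baseline:
  B = 39
  G = 68
  N = 122 + 2·39 − 2·68 = 64
  T = -54 + 5·68 + 5·64 = 606
Option 1 (N − 9):
  B = 39
  G = 68
  N = 122 + 2·39 − 2·68 (−9 from intervention) = 55
  T = -54 + 5·68 + 5·55 = 561
ΔT = 561 − 606 = -45; ΔN = 55 − 64 = -9
Score = 1·(-45) + 4·(-9) = -81

-81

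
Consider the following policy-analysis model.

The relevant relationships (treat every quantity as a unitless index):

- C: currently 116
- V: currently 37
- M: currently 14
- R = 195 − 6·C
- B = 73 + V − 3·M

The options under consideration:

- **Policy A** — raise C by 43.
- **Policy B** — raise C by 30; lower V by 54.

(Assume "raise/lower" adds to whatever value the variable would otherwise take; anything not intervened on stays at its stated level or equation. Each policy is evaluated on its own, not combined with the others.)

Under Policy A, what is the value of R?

Policy A (C + 43):
  C = 116 + 43 = 159
  R = 195 − 6·159 = -759

-759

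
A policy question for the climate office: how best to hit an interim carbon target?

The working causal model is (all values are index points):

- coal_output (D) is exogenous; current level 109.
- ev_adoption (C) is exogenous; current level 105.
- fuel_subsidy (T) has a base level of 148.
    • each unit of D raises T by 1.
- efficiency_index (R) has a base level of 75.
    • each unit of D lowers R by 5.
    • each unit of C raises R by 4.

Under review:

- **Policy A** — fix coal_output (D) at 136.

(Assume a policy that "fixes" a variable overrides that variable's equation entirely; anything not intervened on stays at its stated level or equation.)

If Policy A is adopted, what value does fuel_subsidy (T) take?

Policy A (D := 136):
  D = 136
  T = 148 + 136 = 284

284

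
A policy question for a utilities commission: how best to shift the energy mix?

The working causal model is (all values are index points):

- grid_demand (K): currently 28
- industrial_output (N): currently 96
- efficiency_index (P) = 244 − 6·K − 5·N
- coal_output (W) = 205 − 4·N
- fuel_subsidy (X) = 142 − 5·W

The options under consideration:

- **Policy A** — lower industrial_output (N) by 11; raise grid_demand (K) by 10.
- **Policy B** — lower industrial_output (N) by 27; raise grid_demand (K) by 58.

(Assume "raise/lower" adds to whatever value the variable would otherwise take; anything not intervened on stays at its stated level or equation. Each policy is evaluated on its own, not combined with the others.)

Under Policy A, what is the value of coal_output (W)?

Policy A (N − 11, K + 10):
  N = 96 − 11 = 85
  W = 205 − 4·85 = -135

-135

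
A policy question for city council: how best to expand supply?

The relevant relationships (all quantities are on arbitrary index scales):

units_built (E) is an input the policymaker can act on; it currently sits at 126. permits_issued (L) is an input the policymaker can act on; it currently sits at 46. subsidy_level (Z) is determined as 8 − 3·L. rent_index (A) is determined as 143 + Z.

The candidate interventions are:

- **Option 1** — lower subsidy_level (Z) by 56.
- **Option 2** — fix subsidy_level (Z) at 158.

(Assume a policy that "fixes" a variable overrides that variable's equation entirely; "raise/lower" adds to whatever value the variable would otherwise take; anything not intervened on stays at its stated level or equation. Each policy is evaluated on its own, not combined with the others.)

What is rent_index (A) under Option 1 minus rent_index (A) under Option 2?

Option 1 (Z − 56):
  L = 46
  Z = 8 − 3·46 (−56 from intervention) = -186
  A = 143 + (-186) = -43
Option 2 (Z := 158):
  L = 46
  Z = 158
  A = 143 + 158 = 301
A: -43 − 301 = -344

-344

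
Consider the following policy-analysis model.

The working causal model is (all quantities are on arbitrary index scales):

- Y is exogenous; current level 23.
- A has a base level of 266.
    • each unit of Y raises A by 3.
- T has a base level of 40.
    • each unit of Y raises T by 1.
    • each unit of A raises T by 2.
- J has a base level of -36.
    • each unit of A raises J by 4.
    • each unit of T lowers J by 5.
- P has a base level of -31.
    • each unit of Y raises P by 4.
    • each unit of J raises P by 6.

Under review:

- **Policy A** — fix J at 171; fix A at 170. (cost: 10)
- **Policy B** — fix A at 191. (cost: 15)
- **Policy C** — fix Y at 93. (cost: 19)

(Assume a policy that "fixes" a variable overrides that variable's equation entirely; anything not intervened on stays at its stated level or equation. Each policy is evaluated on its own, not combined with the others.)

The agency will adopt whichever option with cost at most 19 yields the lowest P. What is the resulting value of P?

-23485

Policy A (J := 171, A := 170):
  Y = 23
  A = 170
  T = 40 + 23 + 2·170 = 403
  J = 171
  P = -31 + 4·23 + 6·171 = 1087
Policy B (A := 191):
  Y = 23
  A = 191
  T = 40 + 23 + 2·191 = 445
  J = -36 + 4·191 − 5·445 = -1497
  P = -31 + 4·23 + 6·(-1497) = -8921
Policy C (Y := 93):
  Y = 93
  A = 266 + 3·93 = 545
  T = 40 + 93 + 2·545 = 1223
  J = -36 + 4·545 − 5·1223 = -3971
  P = -31 + 4·93 + 6·(-3971) = -23485
Comparing — Policy A: P=1087, Policy B: P=-8921, Policy C: P=-23485. Lowest is -23485 (Policy C).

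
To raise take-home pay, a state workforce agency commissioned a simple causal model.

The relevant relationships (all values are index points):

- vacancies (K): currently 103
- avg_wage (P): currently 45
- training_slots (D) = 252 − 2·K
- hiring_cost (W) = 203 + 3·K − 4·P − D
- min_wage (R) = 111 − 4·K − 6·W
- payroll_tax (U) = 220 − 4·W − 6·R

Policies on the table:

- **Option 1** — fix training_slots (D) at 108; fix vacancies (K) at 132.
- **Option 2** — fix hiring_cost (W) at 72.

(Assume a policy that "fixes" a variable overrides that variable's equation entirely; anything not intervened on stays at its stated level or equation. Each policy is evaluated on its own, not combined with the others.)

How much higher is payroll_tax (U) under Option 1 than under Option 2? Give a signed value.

8344

Option 1 (D := 108, K := 132):
  K = 132
  P = 45
  D = 108
  W = 203 + 3·132 − 4·45 − 108 = 311
  R = 111 − 4·132 − 6·311 = -2283
  U = 220 − 4·311 − 6·(-2283) = 12674
Option 2 (W := 72):
  K = 103
  P = 45
  D = 252 − 2·103 = 46
  W = 72
  R = 111 − 4·103 − 6·72 = -733
  U = 220 − 4·72 − 6·(-733) = 4330
U: 12674 − 4330 = 8344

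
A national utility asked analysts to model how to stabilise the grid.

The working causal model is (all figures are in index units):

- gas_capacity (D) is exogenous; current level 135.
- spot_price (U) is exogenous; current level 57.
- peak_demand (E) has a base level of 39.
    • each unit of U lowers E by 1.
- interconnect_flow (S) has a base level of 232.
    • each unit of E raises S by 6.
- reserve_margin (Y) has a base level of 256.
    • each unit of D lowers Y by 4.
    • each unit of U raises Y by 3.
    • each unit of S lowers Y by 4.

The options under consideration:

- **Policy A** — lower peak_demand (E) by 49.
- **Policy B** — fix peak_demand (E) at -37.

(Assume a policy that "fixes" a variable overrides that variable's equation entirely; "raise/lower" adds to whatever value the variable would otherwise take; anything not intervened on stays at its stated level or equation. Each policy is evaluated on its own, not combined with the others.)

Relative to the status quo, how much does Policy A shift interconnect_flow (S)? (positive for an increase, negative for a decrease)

-294

Baseline:
  U = 57
  E = 39 − 57 = -18
  S = 232 + 6·(-18) = 124
Policy A (E − 49):
  U = 57
  E = 39 − 57 (−49 from intervention) = -67
  S = 232 + 6·(-67) = -170
Change in S: -170 − 124 = -294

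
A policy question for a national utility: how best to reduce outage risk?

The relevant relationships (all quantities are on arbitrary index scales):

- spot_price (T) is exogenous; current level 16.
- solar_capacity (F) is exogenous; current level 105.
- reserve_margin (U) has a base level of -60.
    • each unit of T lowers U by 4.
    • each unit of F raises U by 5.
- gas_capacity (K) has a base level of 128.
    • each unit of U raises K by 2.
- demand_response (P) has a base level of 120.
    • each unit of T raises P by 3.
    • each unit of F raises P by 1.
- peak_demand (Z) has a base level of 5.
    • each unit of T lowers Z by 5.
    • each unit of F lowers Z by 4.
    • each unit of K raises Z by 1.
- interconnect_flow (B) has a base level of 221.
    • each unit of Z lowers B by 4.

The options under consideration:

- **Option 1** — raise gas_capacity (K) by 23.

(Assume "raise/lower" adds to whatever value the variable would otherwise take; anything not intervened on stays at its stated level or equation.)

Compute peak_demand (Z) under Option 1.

Option 1 (K + 23):
  T = 16
  F = 105
  U = -60 − 4·16 + 5·105 = 401
  K = 128 + 2·401 (+23 from intervention) = 953
  Z = 5 − 5·16 − 4·105 + 953 = 458

458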